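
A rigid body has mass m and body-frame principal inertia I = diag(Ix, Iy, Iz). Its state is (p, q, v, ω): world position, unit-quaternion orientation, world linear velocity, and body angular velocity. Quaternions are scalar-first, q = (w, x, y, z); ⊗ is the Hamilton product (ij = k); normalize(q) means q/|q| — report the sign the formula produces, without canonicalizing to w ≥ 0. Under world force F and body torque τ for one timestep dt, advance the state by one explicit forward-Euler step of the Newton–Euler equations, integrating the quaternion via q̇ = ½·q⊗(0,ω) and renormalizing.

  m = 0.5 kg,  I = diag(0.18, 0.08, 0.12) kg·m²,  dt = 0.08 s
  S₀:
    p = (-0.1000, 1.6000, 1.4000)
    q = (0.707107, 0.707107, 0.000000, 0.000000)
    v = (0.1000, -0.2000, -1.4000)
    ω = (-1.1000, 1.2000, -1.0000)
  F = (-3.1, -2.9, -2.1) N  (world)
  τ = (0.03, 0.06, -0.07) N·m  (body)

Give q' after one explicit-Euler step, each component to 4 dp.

q' = (0.7361, 0.6740, 0.0620, 0.0056)

q⊗(0,ω) = (0.7778177, -0.7778177, 1.5556354, 0.1414214)
updated quaternion q' = (0.7361, 0.6740, 0.0620, 0.0056)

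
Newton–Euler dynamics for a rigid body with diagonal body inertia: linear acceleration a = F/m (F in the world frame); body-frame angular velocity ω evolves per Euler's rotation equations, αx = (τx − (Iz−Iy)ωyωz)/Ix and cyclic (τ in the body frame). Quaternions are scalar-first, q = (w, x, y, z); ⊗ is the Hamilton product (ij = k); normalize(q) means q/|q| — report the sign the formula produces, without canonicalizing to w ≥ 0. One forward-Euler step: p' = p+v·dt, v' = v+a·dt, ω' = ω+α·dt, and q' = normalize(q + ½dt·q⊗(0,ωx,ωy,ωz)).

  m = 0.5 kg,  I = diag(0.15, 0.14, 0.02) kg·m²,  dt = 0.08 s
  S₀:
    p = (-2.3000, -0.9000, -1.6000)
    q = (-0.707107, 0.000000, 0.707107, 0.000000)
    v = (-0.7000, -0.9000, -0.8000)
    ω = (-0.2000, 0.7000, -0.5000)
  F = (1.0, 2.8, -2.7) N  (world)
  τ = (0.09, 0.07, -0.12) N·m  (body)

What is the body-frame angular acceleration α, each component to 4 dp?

gyro term ω×Iω = (0.0420, 0.0130, 0.0014)
(τ − ω×Iω)/I = (0.3200, 0.4071, -6.0700)

α = (0.3200, 0.4071, -6.0700)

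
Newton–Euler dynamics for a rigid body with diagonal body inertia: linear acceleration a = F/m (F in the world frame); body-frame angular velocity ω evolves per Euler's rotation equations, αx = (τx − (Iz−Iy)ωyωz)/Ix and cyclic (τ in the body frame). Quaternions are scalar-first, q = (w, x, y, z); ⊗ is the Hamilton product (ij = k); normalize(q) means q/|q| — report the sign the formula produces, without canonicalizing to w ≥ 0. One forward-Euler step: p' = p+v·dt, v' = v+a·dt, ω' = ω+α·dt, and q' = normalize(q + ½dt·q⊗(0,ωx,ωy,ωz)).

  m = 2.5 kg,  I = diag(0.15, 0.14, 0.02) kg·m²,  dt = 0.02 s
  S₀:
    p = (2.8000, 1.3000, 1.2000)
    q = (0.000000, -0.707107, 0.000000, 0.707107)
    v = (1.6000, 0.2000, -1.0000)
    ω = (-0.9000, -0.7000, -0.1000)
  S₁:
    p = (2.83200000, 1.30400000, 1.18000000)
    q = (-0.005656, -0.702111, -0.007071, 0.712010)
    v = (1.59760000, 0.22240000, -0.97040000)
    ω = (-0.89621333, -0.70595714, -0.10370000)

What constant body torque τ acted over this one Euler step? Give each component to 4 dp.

τ = (0.0200, -0.0300, -0.0100)

ω₁ − ω₀ = (0.00378667, -0.00595714, -0.00370000)
I·α + gyro = (0.0200, -0.0300, -0.0100)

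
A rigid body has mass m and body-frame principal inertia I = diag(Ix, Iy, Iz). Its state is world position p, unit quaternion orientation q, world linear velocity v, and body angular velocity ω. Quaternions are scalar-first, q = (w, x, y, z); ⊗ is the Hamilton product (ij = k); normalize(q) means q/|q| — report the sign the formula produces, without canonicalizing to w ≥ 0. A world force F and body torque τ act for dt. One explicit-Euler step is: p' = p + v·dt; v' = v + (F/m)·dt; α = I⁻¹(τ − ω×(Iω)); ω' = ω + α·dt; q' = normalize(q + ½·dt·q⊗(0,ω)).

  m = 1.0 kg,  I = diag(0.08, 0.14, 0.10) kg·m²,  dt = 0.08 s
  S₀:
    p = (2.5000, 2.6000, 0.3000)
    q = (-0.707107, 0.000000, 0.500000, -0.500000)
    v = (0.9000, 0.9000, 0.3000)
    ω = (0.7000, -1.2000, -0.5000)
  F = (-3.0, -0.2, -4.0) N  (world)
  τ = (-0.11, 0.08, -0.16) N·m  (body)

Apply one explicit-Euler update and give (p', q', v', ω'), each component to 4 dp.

gyro term ω×Iω = (-0.0240, 0.0070, -0.0504)
α = I⁻¹(τ − ω×Iω) = (-1.0750, 0.5214, -1.0960)
ω + α·dt = (0.6140, -1.1583, -0.5877)
Hamilton product q⊗(0,ω) = (0.3500000, -1.3449749, 0.4985284, 0.0035535)
q' = normalize(q + ½dt·q⊗(0,ω)) = (-0.6919, -0.0537, 0.5190, -0.4990)
linear accel F/m = (-3.0000, -0.2000, -4.0000)
p + v·dt = (2.5720, 2.6720, 0.3240)
new velocity v' = (0.6600, 0.8840, -0.0200)

p' = (2.5720, 2.6720, 0.3240)
q' = (-0.6919, -0.0537, 0.5190, -0.4990)
v' = (0.6600, 0.8840, -0.0200)
ω' = (0.6140, -1.1583, -0.5877)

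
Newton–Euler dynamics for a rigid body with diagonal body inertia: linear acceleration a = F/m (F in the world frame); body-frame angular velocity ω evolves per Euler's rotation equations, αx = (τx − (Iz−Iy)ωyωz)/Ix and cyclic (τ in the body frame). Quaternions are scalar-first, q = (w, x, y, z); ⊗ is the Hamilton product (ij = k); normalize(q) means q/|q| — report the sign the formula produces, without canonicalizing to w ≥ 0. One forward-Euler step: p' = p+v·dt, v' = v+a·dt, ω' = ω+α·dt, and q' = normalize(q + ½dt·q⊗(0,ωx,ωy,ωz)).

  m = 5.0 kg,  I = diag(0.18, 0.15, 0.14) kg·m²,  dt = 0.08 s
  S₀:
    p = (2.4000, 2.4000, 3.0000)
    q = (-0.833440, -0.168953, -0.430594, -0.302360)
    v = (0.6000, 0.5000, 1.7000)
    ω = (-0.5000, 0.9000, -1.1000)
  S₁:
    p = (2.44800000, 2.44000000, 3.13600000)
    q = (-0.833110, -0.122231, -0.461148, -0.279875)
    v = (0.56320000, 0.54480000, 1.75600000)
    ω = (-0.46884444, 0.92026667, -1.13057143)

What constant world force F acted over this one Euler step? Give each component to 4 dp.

velocity change Δv = (-0.03680000, 0.04480000, 0.05600000)
F = m·Δv/dt = (-2.3000, 2.8000, 3.5000)

F = (-2.3000, 2.8000, 3.5000)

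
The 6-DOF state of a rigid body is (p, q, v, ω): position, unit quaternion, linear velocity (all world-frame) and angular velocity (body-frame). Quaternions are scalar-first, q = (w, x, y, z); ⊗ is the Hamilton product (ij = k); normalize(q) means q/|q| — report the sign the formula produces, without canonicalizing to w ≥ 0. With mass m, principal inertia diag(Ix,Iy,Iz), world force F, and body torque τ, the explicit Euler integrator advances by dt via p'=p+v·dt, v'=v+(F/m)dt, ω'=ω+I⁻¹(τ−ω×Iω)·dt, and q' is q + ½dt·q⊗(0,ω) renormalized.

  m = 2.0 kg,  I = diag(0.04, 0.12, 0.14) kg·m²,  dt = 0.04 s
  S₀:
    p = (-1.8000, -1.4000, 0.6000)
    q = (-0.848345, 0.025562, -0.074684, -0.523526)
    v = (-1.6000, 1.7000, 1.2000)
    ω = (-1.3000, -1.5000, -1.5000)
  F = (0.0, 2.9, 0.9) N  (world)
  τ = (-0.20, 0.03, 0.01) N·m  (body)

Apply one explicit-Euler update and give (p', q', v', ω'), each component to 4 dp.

p' = (-1.8640, -1.3320, 0.6480)
q' = (-0.8646, 0.0341, -0.0348, -0.5002)
v' = (-1.6000, 1.7580, 1.2180)
ω' = (-1.5450, -1.4250, -1.5417)

angular accel α = (-6.1250, 1.8750, -1.0429)
ω + α·dt = (-1.5450, -1.4250, -1.5417)
q⊗(0,ω) = (-0.8640844, 0.4295855, 1.9914443, 1.1370853)
q + ½dt·q⊗(0,ω), renormalized = (-0.8646, 0.0341, -0.0348, -0.5002)
linear accel F/m = (0.0000, 1.4500, 0.4500)
p + v·dt = (-1.8640, -1.3320, 0.6480)
v' = v + a·dt = (-1.6000, 1.7580, 1.2180)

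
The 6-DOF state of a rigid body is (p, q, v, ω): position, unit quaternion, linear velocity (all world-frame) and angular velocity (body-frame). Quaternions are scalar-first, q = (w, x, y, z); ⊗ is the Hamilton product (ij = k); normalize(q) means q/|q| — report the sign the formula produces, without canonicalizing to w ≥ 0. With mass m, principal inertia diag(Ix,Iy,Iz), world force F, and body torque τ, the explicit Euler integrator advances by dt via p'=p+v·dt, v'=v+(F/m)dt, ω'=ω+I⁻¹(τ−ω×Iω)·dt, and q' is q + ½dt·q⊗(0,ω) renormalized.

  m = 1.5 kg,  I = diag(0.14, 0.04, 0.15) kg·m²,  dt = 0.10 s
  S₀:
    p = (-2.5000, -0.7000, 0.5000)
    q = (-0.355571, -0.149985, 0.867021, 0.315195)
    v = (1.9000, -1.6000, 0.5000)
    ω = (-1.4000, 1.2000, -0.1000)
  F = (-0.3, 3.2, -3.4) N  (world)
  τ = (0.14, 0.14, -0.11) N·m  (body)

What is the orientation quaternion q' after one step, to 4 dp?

q' = (-0.4148, -0.1477, 0.8194, 0.3671)

q⊗(0,ω) = (-1.2188847, 0.0328633, -0.8829567, 1.0694045)
q' = normalize(q + ½dt·q⊗(0,ω)) = (-0.4148, -0.1477, 0.8194, 0.3671)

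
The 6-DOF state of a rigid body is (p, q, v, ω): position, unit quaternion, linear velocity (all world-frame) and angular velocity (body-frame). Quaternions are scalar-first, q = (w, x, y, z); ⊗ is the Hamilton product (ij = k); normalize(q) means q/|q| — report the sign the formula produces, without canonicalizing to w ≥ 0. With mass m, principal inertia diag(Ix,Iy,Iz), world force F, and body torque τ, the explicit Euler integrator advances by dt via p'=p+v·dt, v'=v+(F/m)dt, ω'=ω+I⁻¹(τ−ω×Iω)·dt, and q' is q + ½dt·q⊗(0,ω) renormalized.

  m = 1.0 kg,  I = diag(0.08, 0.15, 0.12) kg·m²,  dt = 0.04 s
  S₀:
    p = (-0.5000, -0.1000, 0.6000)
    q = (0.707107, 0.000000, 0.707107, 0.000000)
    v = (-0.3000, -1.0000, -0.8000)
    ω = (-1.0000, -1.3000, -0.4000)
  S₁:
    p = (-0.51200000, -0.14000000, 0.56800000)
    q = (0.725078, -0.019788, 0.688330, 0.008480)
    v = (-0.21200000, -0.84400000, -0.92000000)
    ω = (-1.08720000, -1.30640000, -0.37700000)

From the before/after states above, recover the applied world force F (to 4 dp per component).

F = (2.2000, 3.9000, -3.0000)

velocity change Δv = (0.08800000, 0.15600000, -0.12000000)
m·(v₁−v₀)/dt = (2.2000, 3.9000, -3.0000)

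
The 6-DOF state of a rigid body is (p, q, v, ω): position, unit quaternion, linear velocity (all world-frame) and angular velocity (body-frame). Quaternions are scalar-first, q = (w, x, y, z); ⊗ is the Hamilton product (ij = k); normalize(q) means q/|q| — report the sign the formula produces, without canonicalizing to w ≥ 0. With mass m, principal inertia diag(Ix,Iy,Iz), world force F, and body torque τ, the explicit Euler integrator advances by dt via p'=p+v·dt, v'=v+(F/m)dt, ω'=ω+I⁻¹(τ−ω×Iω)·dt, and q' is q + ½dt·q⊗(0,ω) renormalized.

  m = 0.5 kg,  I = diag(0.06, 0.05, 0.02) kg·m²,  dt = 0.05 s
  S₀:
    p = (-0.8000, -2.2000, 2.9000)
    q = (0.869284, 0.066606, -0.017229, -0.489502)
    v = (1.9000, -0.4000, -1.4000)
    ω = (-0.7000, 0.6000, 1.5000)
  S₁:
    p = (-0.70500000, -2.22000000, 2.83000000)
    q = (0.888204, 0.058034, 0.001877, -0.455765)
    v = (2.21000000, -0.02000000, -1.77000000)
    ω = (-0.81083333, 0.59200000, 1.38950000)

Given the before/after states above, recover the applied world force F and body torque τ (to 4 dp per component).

F = (3.1000, 3.8000, -3.7000)
τ = (-0.1600, -0.0500, -0.0400)

rate change Δω = (-0.11083333, -0.00800000, -0.11050000)
τ = I·(Δω/dt) + ω₀×(Iω₀) = (-0.1600, -0.0500, -0.0400)
velocity change Δv = (0.31000000, 0.38000000, -0.37000000)
m·(v₁−v₀)/dt = (3.1000, 3.8000, -3.7000)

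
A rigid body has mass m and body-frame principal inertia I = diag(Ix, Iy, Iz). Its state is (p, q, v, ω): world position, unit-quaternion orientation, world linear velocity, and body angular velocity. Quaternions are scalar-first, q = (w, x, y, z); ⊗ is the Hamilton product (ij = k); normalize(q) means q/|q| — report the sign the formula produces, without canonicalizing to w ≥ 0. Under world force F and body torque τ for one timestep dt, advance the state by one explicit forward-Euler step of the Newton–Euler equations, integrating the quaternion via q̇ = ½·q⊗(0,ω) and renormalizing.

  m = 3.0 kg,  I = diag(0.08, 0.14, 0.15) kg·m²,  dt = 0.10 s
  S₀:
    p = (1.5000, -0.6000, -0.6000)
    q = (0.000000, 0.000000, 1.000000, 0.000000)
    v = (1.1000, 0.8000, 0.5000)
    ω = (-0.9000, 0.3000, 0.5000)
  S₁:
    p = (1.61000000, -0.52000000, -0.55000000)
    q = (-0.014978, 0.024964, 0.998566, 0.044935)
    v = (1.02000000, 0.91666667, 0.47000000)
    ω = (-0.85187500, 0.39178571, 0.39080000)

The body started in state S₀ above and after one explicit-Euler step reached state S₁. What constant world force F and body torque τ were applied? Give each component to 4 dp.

rate change Δω = (0.04812500, 0.09178571, -0.10920000)
precession coupling = (0.0015, 0.0315, -0.0162)
applied torque τ = (0.0400, 0.1600, -0.1800)
v₁ − v₀ = (-0.08000000, 0.11666667, -0.03000000)
m·(v₁−v₀)/dt = (-2.4000, 3.5000, -0.9000)

F = (-2.4000, 3.5000, -0.9000)
τ = (0.0400, 0.1600, -0.1800)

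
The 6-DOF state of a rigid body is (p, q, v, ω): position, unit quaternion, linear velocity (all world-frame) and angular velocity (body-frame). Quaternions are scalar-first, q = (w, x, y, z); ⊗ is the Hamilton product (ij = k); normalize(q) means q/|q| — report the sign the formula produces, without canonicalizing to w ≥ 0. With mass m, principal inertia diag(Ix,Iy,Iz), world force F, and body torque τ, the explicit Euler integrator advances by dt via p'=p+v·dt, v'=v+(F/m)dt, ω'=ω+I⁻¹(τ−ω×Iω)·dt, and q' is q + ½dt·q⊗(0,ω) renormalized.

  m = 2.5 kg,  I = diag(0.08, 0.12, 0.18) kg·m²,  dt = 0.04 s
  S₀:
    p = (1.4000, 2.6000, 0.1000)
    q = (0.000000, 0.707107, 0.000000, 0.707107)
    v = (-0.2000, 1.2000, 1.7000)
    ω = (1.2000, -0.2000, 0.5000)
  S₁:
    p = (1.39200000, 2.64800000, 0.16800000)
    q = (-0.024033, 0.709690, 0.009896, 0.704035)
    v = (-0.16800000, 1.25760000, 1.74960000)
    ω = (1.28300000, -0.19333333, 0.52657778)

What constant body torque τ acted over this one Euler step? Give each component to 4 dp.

ω₁ − ω₀ = (0.08300000, 0.00666667, 0.02657778)
gyro term ω₀×Iω₀ = (-0.0060, -0.0600, -0.0096)
τ = I·(Δω/dt) + ω₀×(Iω₀) = (0.1600, -0.0400, 0.1100)

τ = (0.1600, -0.0400, 0.1100)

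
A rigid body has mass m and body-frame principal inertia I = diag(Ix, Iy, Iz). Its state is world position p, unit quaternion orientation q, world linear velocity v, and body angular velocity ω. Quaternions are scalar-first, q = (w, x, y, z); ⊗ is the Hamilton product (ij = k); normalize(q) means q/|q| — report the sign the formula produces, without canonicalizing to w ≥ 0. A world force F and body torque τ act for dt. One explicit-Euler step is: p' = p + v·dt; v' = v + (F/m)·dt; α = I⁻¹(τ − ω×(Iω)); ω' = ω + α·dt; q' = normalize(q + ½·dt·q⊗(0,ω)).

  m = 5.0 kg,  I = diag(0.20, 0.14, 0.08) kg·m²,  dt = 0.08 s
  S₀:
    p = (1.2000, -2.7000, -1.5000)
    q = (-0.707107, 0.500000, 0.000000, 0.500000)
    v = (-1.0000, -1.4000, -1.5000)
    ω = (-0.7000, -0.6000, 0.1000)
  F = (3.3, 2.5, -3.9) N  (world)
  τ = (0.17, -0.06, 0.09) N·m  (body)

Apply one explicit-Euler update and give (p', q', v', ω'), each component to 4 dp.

p' = (1.1200, -2.8120, -1.6200)
q' = (-0.6946, 0.5314, 0.0010, 0.4848)
v' = (-0.9472, -1.3600, -1.5624)
ω' = (-0.6334, -0.6295, 0.2152)

precession coupling ω×(Iω) = (0.0036, -0.0084, -0.0252)
(τ − ω×Iω)/I = (0.8320, -0.3686, 1.4400)
ω' = ω + α·dt = (-0.6334, -0.6295, 0.2152)
2q̇ = q⊗(0,ω) = (0.3000000, 0.7949749, 0.0242642, -0.3707107)
q + ½dt·q⊗(0,ω), renormalized = (-0.6946, 0.5314, 0.0010, 0.4848)
p' = p + v·dt = (1.1200, -2.8120, -1.6200)
new velocity v' = (-0.9472, -1.3600, -1.5624)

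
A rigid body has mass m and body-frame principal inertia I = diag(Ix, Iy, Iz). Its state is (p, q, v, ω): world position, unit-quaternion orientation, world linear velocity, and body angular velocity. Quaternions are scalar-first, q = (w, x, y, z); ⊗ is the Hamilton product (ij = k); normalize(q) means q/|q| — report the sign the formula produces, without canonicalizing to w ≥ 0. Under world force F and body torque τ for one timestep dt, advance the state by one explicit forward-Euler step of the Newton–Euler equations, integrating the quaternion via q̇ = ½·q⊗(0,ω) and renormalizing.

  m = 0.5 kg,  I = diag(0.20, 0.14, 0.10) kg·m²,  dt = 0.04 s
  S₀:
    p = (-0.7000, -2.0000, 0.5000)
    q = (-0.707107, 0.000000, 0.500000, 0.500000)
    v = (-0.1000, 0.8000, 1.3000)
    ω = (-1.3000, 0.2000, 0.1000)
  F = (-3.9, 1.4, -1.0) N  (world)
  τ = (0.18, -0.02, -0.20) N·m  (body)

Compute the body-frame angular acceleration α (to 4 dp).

gyro term ω×Iω = (-0.0008, -0.0130, 0.0156)
α = I⁻¹(τ − ω×Iω) = (0.9040, -0.0500, -2.1560)

α = (0.9040, -0.0500, -2.1560)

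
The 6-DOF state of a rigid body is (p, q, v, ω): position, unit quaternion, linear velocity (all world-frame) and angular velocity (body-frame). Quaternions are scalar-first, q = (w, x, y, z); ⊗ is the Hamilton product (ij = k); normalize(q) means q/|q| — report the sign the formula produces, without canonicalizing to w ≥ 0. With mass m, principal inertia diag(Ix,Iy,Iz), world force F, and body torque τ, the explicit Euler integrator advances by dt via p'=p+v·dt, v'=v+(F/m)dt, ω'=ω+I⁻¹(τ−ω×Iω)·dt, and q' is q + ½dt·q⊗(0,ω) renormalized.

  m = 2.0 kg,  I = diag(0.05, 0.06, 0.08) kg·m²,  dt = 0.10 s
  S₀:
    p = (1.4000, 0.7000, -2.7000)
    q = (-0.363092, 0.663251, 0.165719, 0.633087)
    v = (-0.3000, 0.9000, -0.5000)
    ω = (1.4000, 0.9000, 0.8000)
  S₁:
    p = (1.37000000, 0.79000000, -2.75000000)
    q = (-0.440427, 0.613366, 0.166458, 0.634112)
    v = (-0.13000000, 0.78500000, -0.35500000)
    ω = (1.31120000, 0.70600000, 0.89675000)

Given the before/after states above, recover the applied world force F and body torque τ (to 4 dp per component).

F = (3.4000, -2.3000, 2.9000)
τ = (-0.0300, -0.1500, 0.0900)

ω₁ − ω₀ = (-0.08880000, -0.19400000, 0.09675000)
gyro term ω₀×Iω₀ = (0.0144, -0.0336, 0.0126)
applied torque τ = (-0.0300, -0.1500, 0.0900)
velocity change Δv = (0.17000000, -0.11500000, 0.14500000)
applied force F = (3.4000, -2.3000, 2.9000)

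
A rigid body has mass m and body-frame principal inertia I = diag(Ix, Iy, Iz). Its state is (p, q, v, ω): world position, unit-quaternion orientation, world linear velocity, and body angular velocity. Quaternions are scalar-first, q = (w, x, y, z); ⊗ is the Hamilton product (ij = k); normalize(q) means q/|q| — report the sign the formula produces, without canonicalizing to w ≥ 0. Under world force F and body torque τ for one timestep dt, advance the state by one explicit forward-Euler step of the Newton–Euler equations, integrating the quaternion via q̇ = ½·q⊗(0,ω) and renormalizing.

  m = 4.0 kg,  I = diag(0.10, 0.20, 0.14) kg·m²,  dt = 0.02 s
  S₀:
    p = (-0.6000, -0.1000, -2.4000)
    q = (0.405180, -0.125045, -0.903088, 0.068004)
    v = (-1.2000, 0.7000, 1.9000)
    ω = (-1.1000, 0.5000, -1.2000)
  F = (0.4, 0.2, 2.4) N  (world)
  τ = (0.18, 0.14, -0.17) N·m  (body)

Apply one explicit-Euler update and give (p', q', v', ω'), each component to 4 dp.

a = (0.1000, 0.0500, 0.6000)
new position p' = (-0.6240, -0.0860, -2.3620)
v' = v + a·dt = (-1.1980, 0.7010, 1.9120)
gyro term ω×Iω = (0.0360, -0.0528, -0.0550)
angular accel α = (1.4400, 0.9640, -0.8214)
ω' = ω + α·dt = (-1.0712, 0.5193, -1.2164)
Hamilton product q⊗(0,ω) = (0.3955993, 0.6040056, -0.0222684, -1.5421353)
q + ½dt·q⊗(0,ω), renormalized = (0.4091, -0.1190, -0.9032, 0.0526)

p' = (-0.6240, -0.0860, -2.3620)
q' = (0.4091, -0.1190, -0.9032, 0.0526)
v' = (-1.1980, 0.7010, 1.9120)
ω' = (-1.0712, 0.5193, -1.2164)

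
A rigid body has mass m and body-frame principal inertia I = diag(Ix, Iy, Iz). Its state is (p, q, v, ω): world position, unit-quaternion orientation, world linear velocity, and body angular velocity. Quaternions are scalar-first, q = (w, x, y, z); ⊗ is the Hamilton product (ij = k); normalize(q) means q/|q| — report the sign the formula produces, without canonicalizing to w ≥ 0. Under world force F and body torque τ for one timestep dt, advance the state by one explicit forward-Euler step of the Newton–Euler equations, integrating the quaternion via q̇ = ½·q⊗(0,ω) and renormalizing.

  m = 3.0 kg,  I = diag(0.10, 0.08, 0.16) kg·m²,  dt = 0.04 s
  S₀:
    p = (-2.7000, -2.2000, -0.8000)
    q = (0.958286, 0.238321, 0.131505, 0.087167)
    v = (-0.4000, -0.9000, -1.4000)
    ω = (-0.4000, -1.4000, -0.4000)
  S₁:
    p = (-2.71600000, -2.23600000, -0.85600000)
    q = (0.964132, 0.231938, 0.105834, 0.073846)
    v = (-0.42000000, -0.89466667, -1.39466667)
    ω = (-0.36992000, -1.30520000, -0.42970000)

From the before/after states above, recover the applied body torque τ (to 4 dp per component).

τ = (0.1200, 0.1800, -0.1300)

Δω = ω₁−ω₀ = (0.03008000, 0.09480000, -0.02970000)
precession coupling = (0.0448, -0.0096, -0.0112)
I·α + gyro = (0.1200, 0.1800, -0.1300)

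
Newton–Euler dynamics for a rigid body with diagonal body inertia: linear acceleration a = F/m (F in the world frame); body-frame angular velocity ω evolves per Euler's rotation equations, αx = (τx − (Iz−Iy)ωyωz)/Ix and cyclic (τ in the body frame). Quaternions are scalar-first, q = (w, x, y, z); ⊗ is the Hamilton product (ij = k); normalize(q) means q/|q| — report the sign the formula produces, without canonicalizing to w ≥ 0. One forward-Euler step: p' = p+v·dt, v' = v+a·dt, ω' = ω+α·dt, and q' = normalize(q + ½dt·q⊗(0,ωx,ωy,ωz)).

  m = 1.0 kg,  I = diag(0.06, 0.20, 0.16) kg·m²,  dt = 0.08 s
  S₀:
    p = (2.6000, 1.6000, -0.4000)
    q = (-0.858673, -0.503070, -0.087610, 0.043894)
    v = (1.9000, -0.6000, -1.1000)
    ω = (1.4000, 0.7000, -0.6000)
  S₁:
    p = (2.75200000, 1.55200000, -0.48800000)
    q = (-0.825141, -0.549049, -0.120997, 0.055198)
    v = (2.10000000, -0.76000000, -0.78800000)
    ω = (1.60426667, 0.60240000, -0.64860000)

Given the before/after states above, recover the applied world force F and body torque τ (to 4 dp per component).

v₁ − v₀ = (0.20000000, -0.16000000, 0.31200000)
m·(v₁−v₀)/dt = (2.5000, -2.0000, 3.9000)
Δω = ω₁−ω₀ = (0.20426667, -0.09760000, -0.04860000)
gyro term ω₀×Iω₀ = (0.0168, 0.0840, 0.1372)
I·α + gyro = (0.1700, -0.1600, 0.0400)

F = (2.5000, -2.0000, 3.9000)
τ = (0.1700, -0.1600, 0.0400)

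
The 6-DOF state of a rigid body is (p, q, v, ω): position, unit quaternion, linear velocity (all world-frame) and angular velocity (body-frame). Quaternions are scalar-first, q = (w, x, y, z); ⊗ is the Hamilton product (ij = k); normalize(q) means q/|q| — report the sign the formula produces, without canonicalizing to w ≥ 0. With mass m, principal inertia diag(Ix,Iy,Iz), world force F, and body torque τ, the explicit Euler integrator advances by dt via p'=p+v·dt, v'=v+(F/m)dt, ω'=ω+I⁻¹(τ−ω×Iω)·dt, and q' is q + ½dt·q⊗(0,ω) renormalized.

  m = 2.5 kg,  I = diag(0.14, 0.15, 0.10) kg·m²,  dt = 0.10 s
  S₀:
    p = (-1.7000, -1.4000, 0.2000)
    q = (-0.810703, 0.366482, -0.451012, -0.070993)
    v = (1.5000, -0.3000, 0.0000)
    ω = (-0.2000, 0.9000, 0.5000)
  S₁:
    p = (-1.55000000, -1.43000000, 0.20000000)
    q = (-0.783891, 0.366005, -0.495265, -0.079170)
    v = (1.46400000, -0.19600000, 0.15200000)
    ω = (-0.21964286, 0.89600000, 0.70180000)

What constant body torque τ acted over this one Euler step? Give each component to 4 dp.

τ = (-0.0500, -0.0100, 0.2000)

rate change Δω = (-0.01964286, -0.00400000, 0.20180000)
gyro term ω₀×Iω₀ = (-0.0225, -0.0040, -0.0018)
I·α + gyro = (-0.0500, -0.0100, 0.2000)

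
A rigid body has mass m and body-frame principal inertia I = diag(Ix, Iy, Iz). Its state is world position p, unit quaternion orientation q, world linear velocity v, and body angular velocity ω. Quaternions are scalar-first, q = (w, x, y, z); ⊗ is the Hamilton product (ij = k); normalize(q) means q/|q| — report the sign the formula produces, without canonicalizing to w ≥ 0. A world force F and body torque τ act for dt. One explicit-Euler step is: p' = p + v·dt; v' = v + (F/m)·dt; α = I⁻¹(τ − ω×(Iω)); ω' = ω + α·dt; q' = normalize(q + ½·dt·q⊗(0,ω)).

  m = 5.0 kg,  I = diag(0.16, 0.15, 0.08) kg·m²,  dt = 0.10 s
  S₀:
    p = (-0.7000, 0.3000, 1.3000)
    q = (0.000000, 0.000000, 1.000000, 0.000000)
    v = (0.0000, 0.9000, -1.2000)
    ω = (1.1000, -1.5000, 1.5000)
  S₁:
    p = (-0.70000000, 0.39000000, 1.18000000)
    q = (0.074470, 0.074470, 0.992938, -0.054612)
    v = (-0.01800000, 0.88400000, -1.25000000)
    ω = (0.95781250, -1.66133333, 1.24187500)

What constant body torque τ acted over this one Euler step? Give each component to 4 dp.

τ = (-0.0700, -0.1100, -0.1900)

rate change Δω = (-0.14218750, -0.16133333, -0.25812500)
precession coupling = (0.1575, 0.1320, 0.0165)
applied torque τ = (-0.0700, -0.1100, -0.1900)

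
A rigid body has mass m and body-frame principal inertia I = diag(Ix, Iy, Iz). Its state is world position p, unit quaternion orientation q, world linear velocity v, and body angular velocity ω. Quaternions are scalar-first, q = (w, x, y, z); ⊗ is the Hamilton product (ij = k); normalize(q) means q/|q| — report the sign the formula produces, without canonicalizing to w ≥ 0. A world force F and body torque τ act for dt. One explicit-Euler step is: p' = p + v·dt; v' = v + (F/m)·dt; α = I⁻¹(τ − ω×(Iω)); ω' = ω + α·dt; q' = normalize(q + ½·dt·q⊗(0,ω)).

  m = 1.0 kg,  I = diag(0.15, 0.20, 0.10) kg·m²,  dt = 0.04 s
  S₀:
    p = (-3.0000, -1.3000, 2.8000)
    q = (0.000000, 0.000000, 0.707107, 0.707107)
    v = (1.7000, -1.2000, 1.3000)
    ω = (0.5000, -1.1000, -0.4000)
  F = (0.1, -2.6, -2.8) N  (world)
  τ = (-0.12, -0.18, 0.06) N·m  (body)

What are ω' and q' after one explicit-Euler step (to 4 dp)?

ω' = (0.4797, -1.1340, -0.3650)
q' = (0.0212, 0.0099, 0.7139, 0.6998)

precession coupling ω×(Iω) = (-0.0440, -0.0100, -0.0275)
(τ − ω×Iω)/I = (-0.5067, -0.8500, 0.8750)
ω' = ω + α·dt = (0.4797, -1.1340, -0.3650)
Hamilton product q⊗(0,ω) = (1.0606605, 0.4949749, 0.3535535, -0.3535535)
q' = normalize(q + ½dt·q⊗(0,ω)) = (0.0212, 0.0099, 0.7139, 0.6998)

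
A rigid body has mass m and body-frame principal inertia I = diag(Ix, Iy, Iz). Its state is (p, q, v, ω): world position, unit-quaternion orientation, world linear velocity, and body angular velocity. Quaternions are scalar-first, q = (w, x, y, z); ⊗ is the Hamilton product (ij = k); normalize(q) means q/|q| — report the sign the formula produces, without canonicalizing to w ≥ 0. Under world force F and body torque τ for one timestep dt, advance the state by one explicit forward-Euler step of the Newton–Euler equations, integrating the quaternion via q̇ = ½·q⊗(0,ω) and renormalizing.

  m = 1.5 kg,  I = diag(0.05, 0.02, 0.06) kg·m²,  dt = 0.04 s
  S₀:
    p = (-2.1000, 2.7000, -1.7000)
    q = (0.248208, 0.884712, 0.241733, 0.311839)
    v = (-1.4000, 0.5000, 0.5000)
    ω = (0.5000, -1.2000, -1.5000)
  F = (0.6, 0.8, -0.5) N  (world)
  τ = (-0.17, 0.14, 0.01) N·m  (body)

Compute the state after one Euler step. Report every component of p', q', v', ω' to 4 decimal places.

p' = (-2.1560, 2.7200, -1.6800)
q' = (0.2543, 0.8867, 0.2652, 0.2805)
v' = (-1.3840, 0.5213, 0.4867)
ω' = (0.3064, -0.9350, -1.5053)

gyro term ω×Iω = (0.0720, 0.0075, 0.0180)
angular accel α = (-4.8400, 6.6250, -0.1333)
new body rate ω' = (0.3064, -0.9350, -1.5053)
q⊗(0,ω) = (0.3154821, 0.1357113, 1.1851379, -1.5548329)
q' = normalize(q + ½dt·q⊗(0,ω)) = (0.2543, 0.8867, 0.2652, 0.2805)
new position p' = (-2.1560, 2.7200, -1.6800)
new velocity v' = (-1.3840, 0.5213, 0.4867)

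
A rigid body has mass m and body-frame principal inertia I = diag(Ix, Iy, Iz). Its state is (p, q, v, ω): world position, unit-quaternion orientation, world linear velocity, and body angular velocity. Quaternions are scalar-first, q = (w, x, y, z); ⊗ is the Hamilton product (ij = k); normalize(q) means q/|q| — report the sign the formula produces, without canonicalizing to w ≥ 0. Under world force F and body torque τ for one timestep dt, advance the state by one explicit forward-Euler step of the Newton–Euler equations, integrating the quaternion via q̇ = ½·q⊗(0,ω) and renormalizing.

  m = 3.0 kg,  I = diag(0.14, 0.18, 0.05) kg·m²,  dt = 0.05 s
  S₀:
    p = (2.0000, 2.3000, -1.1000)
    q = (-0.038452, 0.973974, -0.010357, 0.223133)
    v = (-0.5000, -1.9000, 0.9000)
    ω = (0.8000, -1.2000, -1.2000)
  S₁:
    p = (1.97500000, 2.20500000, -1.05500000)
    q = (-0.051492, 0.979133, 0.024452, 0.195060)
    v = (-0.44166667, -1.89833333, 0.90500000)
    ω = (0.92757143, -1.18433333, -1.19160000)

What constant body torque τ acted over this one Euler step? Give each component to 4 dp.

rate change Δω = (0.12757143, 0.01566667, 0.00840000)
ω₀×(Iω₀) = (-0.1872, -0.0864, -0.0384)
I·α + gyro = (0.1700, -0.0300, -0.0300)

τ = (0.1700, -0.0300, -0.0300)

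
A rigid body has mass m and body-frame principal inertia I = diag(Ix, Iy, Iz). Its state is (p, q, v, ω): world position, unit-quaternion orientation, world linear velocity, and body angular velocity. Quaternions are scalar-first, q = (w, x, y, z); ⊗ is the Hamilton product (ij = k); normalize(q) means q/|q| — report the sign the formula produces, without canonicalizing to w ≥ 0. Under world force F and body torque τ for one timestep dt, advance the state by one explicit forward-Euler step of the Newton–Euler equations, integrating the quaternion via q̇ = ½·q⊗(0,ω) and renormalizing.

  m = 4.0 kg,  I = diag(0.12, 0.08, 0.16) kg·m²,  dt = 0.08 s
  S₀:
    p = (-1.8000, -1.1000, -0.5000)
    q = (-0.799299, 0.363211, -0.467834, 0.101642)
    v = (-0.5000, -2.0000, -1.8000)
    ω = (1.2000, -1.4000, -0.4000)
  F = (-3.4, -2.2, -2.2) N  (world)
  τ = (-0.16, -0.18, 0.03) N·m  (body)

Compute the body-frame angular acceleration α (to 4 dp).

precession coupling ω×(Iω) = (0.0448, 0.0192, 0.0672)
(τ − ω×Iω)/I = (-1.7067, -2.4900, -0.2325)

α = (-1.7067, -2.4900, -0.2325)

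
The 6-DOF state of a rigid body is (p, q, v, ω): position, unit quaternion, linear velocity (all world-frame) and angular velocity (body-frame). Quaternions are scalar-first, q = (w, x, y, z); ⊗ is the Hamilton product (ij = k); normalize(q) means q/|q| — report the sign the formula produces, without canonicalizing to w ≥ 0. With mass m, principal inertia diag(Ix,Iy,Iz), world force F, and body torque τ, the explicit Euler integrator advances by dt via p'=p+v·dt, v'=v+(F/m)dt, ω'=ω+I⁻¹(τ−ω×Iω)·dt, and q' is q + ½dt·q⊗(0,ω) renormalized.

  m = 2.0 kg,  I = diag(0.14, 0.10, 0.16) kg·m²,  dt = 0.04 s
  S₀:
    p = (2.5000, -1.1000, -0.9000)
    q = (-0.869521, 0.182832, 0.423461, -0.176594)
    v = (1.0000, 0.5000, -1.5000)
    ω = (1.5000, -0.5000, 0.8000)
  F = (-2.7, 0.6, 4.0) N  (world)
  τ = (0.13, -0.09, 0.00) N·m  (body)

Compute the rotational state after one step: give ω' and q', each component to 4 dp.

angular accel α = (1.1000, -0.6600, -0.1875)
ω' = ω + α·dt = (1.5440, -0.5264, 0.7925)
2q̇ = q⊗(0,ω) = (0.0787577, -1.0538097, 0.0236039, -1.4222243)
q' = normalize(q + ½dt·q⊗(0,ω)) = (-0.8674, 0.1617, 0.4237, -0.2049)

ω' = (1.5440, -0.5264, 0.7925)
q' = (-0.8674, 0.1617, 0.4237, -0.2049)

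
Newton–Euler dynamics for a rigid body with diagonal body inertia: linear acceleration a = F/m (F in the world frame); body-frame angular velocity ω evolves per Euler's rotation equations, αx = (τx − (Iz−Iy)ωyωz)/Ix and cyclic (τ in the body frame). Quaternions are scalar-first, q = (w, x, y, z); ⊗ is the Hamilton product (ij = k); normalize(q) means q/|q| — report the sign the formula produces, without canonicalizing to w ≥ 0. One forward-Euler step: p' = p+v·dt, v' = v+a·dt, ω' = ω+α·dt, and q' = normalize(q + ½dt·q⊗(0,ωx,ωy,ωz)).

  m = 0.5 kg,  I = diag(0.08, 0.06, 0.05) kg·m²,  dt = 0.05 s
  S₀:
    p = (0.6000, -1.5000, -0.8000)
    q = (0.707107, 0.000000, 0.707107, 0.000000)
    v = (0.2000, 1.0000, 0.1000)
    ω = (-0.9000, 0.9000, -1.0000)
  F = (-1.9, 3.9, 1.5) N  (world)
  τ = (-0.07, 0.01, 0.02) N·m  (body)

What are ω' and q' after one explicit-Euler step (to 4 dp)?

α = I⁻¹(τ − ω×Iω) = (-0.9875, -0.2833, 0.0760)
new body rate ω' = (-0.9494, 0.8858, -0.9962)
Hamilton product q⊗(0,ω) = (-0.6363963, -1.3435033, 0.6363963, -0.0707107)
q' = normalize(q + ½dt·q⊗(0,ω)) = (0.6906, -0.0336, 0.7224, -0.0018)

ω' = (-0.9494, 0.8858, -0.9962)
q' = (0.6906, -0.0336, 0.7224, -0.0018)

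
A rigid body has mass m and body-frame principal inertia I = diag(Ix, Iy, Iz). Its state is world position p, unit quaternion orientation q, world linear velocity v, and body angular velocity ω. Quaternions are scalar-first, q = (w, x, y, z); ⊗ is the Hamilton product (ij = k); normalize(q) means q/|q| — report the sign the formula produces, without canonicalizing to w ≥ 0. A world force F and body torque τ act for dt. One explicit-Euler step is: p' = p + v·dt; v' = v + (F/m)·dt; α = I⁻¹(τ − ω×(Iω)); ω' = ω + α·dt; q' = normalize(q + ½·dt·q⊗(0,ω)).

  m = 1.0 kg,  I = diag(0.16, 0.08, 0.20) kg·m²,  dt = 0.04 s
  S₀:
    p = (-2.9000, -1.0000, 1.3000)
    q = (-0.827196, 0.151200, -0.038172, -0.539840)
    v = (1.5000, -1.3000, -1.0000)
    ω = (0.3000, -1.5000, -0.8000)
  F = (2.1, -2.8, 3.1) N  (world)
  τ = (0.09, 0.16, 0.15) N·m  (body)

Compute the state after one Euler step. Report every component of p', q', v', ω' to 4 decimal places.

α = I⁻¹(τ − ω×Iω) = (-0.3375, 1.8800, 0.5700)
ω + α·dt = (0.2865, -1.4248, -0.7772)
2q̇ = q⊗(0,ω) = (-0.5344900, -1.0273812, 1.1998020, 0.4464084)
updated quaternion q' = (-0.8374, 0.1306, -0.0142, -0.5306)
a = F/m = (2.1000, -2.8000, 3.1000)
p' = p + v·dt = (-2.8400, -1.0520, 1.2600)
v + (F/m)dt = (1.5840, -1.4120, -0.8760)

p' = (-2.8400, -1.0520, 1.2600)
q' = (-0.8374, 0.1306, -0.0142, -0.5306)
v' = (1.5840, -1.4120, -0.8760)
ω' = (0.2865, -1.4248, -0.7772)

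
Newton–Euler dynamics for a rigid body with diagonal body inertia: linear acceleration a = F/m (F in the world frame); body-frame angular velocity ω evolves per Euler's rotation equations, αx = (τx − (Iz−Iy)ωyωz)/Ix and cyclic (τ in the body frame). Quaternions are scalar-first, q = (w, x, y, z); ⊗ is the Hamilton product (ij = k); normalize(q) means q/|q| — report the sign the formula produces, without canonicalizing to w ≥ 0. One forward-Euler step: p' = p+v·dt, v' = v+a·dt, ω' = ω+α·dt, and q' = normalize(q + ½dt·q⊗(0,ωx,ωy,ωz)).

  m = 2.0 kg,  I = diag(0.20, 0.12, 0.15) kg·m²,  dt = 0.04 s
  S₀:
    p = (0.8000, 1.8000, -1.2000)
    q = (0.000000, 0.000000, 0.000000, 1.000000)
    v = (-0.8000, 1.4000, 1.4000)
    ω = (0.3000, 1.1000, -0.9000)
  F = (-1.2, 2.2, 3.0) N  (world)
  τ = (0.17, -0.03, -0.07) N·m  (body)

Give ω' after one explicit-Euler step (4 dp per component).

ω' = (0.3399, 1.0945, -0.9116)

angular accel α = (0.9985, -0.1375, -0.2907)
new body rate ω' = (0.3399, 1.0945, -0.9116)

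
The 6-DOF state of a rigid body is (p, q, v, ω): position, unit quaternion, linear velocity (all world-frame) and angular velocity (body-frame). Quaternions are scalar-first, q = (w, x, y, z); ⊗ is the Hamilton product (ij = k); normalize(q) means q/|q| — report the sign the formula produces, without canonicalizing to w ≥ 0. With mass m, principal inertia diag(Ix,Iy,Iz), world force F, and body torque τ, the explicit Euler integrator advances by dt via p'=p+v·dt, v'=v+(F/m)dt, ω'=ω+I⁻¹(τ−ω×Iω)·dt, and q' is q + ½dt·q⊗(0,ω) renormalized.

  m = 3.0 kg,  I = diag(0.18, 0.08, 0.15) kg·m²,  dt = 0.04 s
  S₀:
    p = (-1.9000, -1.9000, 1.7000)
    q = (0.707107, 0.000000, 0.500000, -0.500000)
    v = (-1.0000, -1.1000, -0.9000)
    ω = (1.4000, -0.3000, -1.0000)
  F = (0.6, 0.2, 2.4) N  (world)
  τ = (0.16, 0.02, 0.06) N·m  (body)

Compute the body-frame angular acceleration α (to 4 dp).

precession coupling ω×(Iω) = (0.0210, -0.0420, 0.0420)
α = I⁻¹(τ − ω×Iω) = (0.7722, 0.7750, 0.1200)

α = (0.7722, 0.7750, 0.1200)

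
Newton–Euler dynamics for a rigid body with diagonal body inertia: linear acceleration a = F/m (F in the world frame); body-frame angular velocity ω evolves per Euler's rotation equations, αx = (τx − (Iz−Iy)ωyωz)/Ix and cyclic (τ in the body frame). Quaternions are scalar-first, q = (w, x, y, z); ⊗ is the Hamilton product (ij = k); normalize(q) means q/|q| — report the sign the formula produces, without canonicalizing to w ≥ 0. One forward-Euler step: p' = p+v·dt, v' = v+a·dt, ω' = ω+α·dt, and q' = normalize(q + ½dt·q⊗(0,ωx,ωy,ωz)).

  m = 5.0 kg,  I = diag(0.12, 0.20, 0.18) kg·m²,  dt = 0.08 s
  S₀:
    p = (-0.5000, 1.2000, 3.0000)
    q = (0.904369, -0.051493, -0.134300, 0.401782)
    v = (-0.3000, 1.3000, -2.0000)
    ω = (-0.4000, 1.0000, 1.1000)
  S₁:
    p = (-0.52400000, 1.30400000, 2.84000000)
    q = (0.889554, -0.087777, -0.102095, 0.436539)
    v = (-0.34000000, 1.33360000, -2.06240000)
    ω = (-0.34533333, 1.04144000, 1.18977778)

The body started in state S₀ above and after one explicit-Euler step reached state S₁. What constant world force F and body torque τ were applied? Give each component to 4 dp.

F = (-2.5000, 2.1000, -3.9000)
τ = (0.0600, 0.1300, 0.1700)

v₁ − v₀ = (-0.04000000, 0.03360000, -0.06240000)
applied force F = (-2.5000, 2.1000, -3.9000)
ω₁ − ω₀ = (0.05466667, 0.04144000, 0.08977778)
applied torque τ = (0.0600, 0.1300, 0.1700)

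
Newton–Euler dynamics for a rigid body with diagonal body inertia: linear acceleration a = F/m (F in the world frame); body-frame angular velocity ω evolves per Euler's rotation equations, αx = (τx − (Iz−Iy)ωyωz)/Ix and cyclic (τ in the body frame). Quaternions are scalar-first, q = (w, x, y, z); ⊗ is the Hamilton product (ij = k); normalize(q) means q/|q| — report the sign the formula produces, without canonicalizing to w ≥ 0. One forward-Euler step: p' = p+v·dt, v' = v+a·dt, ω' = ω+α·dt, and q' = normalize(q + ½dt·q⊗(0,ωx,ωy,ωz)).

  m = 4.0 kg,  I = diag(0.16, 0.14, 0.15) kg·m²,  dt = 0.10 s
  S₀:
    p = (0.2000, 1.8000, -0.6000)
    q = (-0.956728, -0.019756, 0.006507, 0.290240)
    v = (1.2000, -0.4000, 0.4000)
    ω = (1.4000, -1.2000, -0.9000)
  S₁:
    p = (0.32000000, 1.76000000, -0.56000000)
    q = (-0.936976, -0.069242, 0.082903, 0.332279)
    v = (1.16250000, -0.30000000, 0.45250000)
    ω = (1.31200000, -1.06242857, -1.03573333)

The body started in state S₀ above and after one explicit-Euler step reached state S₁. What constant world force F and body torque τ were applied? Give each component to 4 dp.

ω₁ − ω₀ = (-0.08800000, 0.13757143, -0.13573333)
ω₀×(Iω₀) = (0.0108, -0.0126, 0.0336)
applied torque τ = (-0.1300, 0.1800, -0.1700)
v₁ − v₀ = (-0.03750000, 0.10000000, 0.05250000)
applied force F = (-1.5000, 4.0000, 2.1000)

F = (-1.5000, 4.0000, 2.1000)
τ = (-0.1300, 0.1800, -0.1700)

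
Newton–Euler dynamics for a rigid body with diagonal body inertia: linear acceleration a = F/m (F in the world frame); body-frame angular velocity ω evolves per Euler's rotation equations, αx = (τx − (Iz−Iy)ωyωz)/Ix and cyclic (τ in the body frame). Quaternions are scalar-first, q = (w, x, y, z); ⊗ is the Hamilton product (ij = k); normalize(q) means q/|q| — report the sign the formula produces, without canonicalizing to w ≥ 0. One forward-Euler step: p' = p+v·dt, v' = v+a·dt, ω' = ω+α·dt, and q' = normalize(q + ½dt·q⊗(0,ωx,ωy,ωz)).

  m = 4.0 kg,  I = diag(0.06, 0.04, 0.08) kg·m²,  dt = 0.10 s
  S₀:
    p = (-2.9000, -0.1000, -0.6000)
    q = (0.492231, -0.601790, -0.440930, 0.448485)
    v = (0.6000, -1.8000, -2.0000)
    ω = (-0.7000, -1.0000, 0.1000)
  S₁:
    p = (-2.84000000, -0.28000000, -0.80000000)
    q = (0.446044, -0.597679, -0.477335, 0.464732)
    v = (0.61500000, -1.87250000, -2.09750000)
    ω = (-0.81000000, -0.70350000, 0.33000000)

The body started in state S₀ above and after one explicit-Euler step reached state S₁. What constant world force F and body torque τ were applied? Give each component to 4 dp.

ω₁ − ω₀ = (-0.11000000, 0.29650000, 0.23000000)
applied torque τ = (-0.0700, 0.1200, 0.1700)
velocity change Δv = (0.01500000, -0.07250000, -0.09750000)
m·(v₁−v₀)/dt = (0.6000, -2.9000, -3.9000)

F = (0.6000, -2.9000, -3.9000)
τ = (-0.0700, 0.1200, 0.1700)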